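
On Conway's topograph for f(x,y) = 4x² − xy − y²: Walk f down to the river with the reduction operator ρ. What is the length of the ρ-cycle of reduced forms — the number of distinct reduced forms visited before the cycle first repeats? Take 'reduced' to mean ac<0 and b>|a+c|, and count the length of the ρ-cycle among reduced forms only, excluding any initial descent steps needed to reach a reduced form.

D = 17, ⌊√D⌋ = 4
descent: ρ → (-1,3,2)  [lands on river]
river: ρ → (2,1,-2)
river: ρ → (-2,3,1)
river: ρ → (1,3,-2)
river: ρ → (-2,1,2)
river: ρ → (2,3,-1)
ρ-cycle length = 6 (tail of 1 descent step not counted)

6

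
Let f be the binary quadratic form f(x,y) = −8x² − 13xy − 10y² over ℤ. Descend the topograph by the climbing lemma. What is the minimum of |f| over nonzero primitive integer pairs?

translate: b→-3 (≡13 mod 16), so (8,13,10)→(8,-3,5)
flip: (8,-3,5)→(5,3,8)
reduced (well bottom): (5,3,8) with a≤c, −a<b≤a
well minimum |f| = |-5| = 5 (negative-definite)

5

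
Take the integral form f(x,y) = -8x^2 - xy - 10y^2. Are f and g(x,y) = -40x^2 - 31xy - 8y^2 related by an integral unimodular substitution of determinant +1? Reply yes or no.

D₁ = -319, D₂ = -319
f is negative-definite; reduce −f:
−f: reduced (well bottom): (8,1,10) with a≤c, −a<b≤a
flip sign back: reduced form of f is (-8,-1,-10)
g is negative-definite; reduce −g:
−g: flip: (40,31,8)→(8,-31,40)
−g: translate: b→1 (≡-31 mod 16), so (8,-31,40)→(8,1,10)
−g: reduced (well bottom): (8,1,10) with a≤c, −a<b≤a
flip sign back: reduced form of g is (-8,-1,-10)
reduced forms (-8, -1, -10) vs (-8, -1, -10) ⇒ equivalent

yes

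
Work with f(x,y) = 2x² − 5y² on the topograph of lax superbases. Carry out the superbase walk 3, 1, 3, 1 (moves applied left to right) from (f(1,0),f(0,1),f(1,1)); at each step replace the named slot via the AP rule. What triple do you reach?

start (2,-5,-3) = (f(1,0),f(0,1),f(1,1))
replace slot 3: 2·(2+(-5)) − (-3) = -3 → (2,-5,-3)
replace slot 1: 2·((-5)+(-3)) − 2 = -18 → (-18,-5,-3)
replace slot 3: 2·((-18)+(-5)) − (-3) = -43 → (-18,-5,-43)
replace slot 1: 2·((-5)+(-43)) − (-18) = -78 → (-78,-5,-43)

-78,-5,-43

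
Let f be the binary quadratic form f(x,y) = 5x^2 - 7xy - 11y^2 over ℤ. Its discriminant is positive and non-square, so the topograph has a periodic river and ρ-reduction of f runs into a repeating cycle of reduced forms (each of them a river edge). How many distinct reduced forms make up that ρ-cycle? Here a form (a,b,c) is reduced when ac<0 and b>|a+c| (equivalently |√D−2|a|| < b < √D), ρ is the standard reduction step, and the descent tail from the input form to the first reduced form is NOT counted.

D = 269, ⌊√D⌋ = 16
descent: ρ → (-11,7,5)  [lands on river]
river: ρ → (5,13,-5)
river: ρ → (-5,7,11)
river: ρ → (11,15,-1)
river: ρ → (-1,15,11)
river: ρ → (11,7,-5)
river: ρ → (-5,13,5)
river: ρ → (5,7,-11)
river: ρ → (-11,15,1)
river: ρ → (1,15,-11)
ρ-cycle length = 10 (tail of 1 descent step not counted)

10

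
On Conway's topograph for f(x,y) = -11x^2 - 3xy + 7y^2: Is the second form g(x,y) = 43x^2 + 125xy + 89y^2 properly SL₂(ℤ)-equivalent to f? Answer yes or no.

D₁ = 317, D₂ = 317
river cycle of f (length 6): (7, 17, -1), (-1, 17, 7), (7, 11, -7), (-7, 17, 1), (1, 17, -7), (-7, 11, 7)
river cycle of g (length 6): (7, 17, -1), (-1, 17, 7), (7, 11, -7), (-7, 17, 1), (1, 17, -7), (-7, 11, 7)
cycles coincide ⇒ equivalent

yes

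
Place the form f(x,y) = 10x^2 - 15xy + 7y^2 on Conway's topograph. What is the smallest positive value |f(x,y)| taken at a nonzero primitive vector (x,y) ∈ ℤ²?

translate: b→5 (≡-15 mod 20), so (10,-15,7)→(10,5,2)
flip: (10,5,2)→(2,-5,10)
translate: b→-1 (≡-5 mod 4), so (2,-5,10)→(2,-1,7)
reduced (well bottom): (2,-1,7) with a≤c, −a<b≤a
well minimum = a = 2

2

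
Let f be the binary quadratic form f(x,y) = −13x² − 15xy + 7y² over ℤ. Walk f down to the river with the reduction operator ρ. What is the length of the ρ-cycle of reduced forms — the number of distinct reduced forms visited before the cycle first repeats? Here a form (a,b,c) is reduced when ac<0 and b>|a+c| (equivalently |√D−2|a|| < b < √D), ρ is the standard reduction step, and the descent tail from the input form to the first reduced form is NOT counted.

D = 589, ⌊√D⌋ = 24
descent: ρ → (7,15,-13)  [lands on river]
river: ρ → (-13,11,9)
river: ρ → (9,7,-15)
river: ρ → (-15,23,1)
river: ρ → (1,23,-15)
river: ρ → (-15,7,9)
river: ρ → (9,11,-13)
river: ρ → (-13,15,7)
river: ρ → (7,13,-15)
river: ρ → (-15,17,5)
river: ρ → (5,23,-3)
river: ρ → (-3,19,19)
river: ρ → (19,19,-3)
river: ρ → (-3,23,5)
river: ρ → (5,17,-15)
river: ρ → (-15,13,7)
ρ-cycle length = 16 (tail of 1 descent step not counted)

16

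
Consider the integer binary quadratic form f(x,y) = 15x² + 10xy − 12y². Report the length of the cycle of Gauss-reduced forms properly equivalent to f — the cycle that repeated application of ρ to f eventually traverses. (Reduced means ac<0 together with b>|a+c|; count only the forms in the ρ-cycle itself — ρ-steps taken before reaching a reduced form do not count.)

D = 820, ⌊√D⌋ = 28
river: ρ → (-12,14,13)
river: ρ → (13,12,-13)
river: ρ → (-13,14,12)
river: ρ → (12,10,-15)
river: ρ → (-15,20,7)
river: ρ → (7,22,-12)
river: ρ → (-12,26,3)
river: ρ → (3,28,-3)
river: ρ → (-3,26,12)
river: ρ → (12,22,-7)
river: ρ → (-7,20,15)
river: ρ → (15,10,-12)
ρ-cycle length = 12 (tail of 0 descent steps not counted)

12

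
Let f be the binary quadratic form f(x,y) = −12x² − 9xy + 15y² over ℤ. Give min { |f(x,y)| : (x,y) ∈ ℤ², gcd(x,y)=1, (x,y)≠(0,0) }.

descent: ρ → (15,9,-12)  [lands on river]
river: ρ → (-12,15,12)
river: ρ → (12,9,-15)
river: ρ → (-15,21,6)
river: ρ → (6,27,-3)
river: ρ → (-3,27,6)
river: ρ → (6,21,-15)
river: ρ → (-15,9,12)
river: ρ → (12,15,-12)
river: ρ → (-12,9,15)
river: ρ → (15,21,-6)
river: ρ → (-6,27,3)
river: ρ → (3,27,-6)
river: ρ → (-6,21,15)
closes: descent 1, river 14
min |a| on river = 3

3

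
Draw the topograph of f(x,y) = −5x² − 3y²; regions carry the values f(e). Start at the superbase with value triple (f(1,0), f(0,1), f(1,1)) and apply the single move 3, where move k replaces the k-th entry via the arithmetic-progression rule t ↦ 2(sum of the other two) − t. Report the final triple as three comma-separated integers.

start (-5,-3,-8) = (f(1,0),f(0,1),f(1,1))
replace slot 3: 2·((-5)+(-3)) − (-8) = -8 → (-5,-3,-8)

-5,-3,-8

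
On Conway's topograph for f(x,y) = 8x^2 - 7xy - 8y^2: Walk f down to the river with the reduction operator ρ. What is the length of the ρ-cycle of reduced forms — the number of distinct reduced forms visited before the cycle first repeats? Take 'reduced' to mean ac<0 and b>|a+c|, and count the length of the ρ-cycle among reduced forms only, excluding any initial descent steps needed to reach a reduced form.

D = 305, ⌊√D⌋ = 17
descent: ρ → (-8,7,8)  [lands on river]
river: ρ → (8,9,-7)
river: ρ → (-7,5,10)
river: ρ → (10,15,-2)
river: ρ → (-2,17,2)
river: ρ → (2,15,-10)
river: ρ → (-10,5,7)
river: ρ → (7,9,-8)
ρ-cycle length = 8 (tail of 1 descent step not counted)

8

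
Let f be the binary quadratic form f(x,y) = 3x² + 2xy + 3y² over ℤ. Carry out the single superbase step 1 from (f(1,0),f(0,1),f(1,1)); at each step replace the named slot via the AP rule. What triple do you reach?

start (3,3,8) = (f(1,0),f(0,1),f(1,1))
replace slot 1: 2·(3+8) − 3 = 19 → (19,3,8)

19,3,8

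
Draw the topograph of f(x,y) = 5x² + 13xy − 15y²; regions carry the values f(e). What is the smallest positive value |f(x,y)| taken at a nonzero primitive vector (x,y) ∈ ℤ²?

river: ρ → (-15,17,3)
river: ρ → (3,19,-9)
river: ρ → (-9,17,5)
river: ρ → (5,13,-15)
closes: descent 0, river 4
min |a| on river = 3

3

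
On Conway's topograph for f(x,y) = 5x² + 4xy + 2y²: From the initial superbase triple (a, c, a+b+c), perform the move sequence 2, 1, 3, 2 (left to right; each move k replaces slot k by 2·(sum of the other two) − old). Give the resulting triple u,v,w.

start (5,2,11) = (f(1,0),f(0,1),f(1,1))
replace slot 2: 2·(5+11) − 2 = 30 → (5,30,11)
replace slot 1: 2·(30+11) − 5 = 77 → (77,30,11)
replace slot 3: 2·(77+30) − 11 = 203 → (77,30,203)
replace slot 2: 2·(77+203) − 30 = 530 → (77,530,203)

77,530,203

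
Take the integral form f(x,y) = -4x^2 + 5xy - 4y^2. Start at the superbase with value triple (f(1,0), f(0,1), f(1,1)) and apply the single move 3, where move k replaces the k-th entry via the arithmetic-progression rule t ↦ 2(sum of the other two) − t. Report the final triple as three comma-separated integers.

start (-4,-4,-3) = (f(1,0),f(0,1),f(1,1))
replace slot 3: 2·((-4)+(-4)) − (-3) = -13 → (-4,-4,-13)

-4,-4,-13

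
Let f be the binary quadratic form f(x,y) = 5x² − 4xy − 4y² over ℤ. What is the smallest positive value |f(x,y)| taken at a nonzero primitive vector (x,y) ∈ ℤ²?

descent: ρ → (-4,4,5)  [lands on river]
river: ρ → (5,6,-3)
river: ρ → (-3,6,5)
river: ρ → (5,4,-4)
closes: descent 1, river 4
min |a| on river = 3

3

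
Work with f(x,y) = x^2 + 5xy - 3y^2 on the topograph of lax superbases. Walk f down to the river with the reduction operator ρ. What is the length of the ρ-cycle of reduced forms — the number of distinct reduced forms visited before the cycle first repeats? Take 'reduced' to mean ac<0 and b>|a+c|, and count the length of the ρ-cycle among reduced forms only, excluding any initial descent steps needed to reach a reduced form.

D = 37, ⌊√D⌋ = 6
river: ρ → (-3,1,3)
river: ρ → (3,5,-1)
river: ρ → (-1,5,3)
river: ρ → (3,1,-3)
river: ρ → (-3,5,1)
river: ρ → (1,5,-3)
ρ-cycle length = 6 (tail of 0 descent steps not counted)

6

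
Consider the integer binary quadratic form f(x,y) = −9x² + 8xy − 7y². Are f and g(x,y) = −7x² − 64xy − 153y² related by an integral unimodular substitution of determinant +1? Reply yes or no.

D₁ = -188, D₂ = -188
f is negative-definite; reduce −f:
−f: flip: (9,-8,7)→(7,8,9)
−f: translate: b→-6 (≡8 mod 14), so (7,8,9)→(7,-6,8)
−f: reduced (well bottom): (7,-6,8) with a≤c, −a<b≤a
flip sign back: reduced form of f is (-7,6,-8)
g is negative-definite; reduce −g:
−g: translate: b→-6 (≡64 mod 14), so (7,64,153)→(7,-6,8)
−g: reduced (well bottom): (7,-6,8) with a≤c, −a<b≤a
flip sign back: reduced form of g is (-7,6,-8)
reduced forms (-7, 6, -8) vs (-7, 6, -8) ⇒ equivalent

yes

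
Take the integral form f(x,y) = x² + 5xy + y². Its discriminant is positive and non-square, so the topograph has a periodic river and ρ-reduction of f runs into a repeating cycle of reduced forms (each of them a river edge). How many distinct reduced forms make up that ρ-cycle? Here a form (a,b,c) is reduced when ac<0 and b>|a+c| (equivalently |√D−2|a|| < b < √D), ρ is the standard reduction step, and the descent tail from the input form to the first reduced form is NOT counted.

D = 21, ⌊√D⌋ = 4
descent: ρ → (1,3,-3)  [lands on river]
river: ρ → (-3,3,1)
ρ-cycle length = 2 (tail of 1 descent step not counted)

2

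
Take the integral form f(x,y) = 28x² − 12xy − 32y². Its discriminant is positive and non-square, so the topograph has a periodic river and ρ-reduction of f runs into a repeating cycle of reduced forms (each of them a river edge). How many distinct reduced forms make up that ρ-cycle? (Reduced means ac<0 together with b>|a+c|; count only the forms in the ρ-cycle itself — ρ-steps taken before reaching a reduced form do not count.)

D = 3728, ⌊√D⌋ = 61
descent: ρ → (-32,12,28)  [lands on river]
river: ρ → (28,44,-16)
river: ρ → (-16,52,16)
river: ρ → (16,44,-28)
river: ρ → (-28,12,32)
river: ρ → (32,52,-8)
river: ρ → (-8,60,4)
river: ρ → (4,60,-8)
river: ρ → (-8,52,32)
river: ρ → (32,12,-28)
river: ρ → (-28,44,16)
river: ρ → (16,52,-16)
river: ρ → (-16,44,28)
river: ρ → (28,12,-32)
river: ρ → (-32,52,8)
river: ρ → (8,60,-4)
river: ρ → (-4,60,8)
river: ρ → (8,52,-32)
ρ-cycle length = 18 (tail of 1 descent step not counted)

18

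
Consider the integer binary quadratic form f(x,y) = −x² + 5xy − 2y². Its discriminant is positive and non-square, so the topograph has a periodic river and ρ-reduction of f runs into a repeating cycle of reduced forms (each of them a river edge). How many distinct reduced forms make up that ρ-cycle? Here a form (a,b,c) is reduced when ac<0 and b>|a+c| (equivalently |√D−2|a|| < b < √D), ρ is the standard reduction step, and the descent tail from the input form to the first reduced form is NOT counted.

D = 17, ⌊√D⌋ = 4
descent: ρ → (-2,3,1)  [lands on river]
river: ρ → (1,3,-2)
river: ρ → (-2,1,2)
river: ρ → (2,3,-1)
river: ρ → (-1,3,2)
river: ρ → (2,1,-2)
ρ-cycle length = 6 (tail of 1 descent step not counted)

6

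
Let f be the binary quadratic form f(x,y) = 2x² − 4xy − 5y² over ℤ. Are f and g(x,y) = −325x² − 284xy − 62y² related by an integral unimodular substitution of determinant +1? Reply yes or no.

D₁ = 56, D₂ = 56
river cycle of f (length 4): (-5, 4, 2), (2, 4, -5), (-5, 6, 1), (1, 6, -5)
river cycle of g (length 4): (-5, 4, 2), (2, 4, -5), (-5, 6, 1), (1, 6, -5)
cycles coincide ⇒ equivalent

yes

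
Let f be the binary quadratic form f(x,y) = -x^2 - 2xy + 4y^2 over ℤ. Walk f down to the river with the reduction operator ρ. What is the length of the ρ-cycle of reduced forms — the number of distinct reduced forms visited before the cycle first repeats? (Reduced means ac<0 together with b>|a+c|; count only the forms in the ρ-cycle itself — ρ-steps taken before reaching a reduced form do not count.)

D = 20, ⌊√D⌋ = 4
descent: ρ → (4,2,-1)
descent: ρ → (-1,4,1)  [lands on river]
river: ρ → (1,4,-1)
ρ-cycle length = 2 (tail of 2 descent steps not counted)

2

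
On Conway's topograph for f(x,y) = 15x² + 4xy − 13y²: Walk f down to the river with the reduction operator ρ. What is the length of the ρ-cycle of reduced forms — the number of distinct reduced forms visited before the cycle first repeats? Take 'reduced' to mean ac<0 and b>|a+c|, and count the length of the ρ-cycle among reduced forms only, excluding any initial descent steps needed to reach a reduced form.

D = 796, ⌊√D⌋ = 28
river: ρ → (-13,22,6)
river: ρ → (6,26,-5)
river: ρ → (-5,24,11)
river: ρ → (11,20,-9)
river: ρ → (-9,16,15)
river: ρ → (15,14,-10)
river: ρ → (-10,26,3)
river: ρ → (3,28,-1)
river: ρ → (-1,28,3)
river: ρ → (3,26,-10)
river: ρ → (-10,14,15)
river: ρ → (15,16,-9)
river: ρ → (-9,20,11)
river: ρ → (11,24,-5)
river: ρ → (-5,26,6)
river: ρ → (6,22,-13)
river: ρ → (-13,4,15)
river: ρ → (15,26,-2)
river: ρ → (-2,26,15)
river: ρ → (15,4,-13)
ρ-cycle length = 20 (tail of 0 descent steps not counted)

20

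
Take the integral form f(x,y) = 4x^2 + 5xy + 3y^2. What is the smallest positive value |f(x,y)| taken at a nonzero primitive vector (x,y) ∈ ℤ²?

translate: b→-3 (≡5 mod 8), so (4,5,3)→(4,-3,2)
flip: (4,-3,2)→(2,3,4)
translate: b→-1 (≡3 mod 4), so (2,3,4)→(2,-1,3)
reduced (well bottom): (2,-1,3) with a≤c, −a<b≤a
well minimum = a = 2

2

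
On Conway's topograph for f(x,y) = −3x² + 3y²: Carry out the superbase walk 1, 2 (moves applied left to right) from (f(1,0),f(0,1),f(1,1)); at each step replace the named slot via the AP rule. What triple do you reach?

start (-3,3,0) = (f(1,0),f(0,1),f(1,1))
replace slot 1: 2·(3+0) − (-3) = 9 → (9,3,0)
replace slot 2: 2·(9+0) − 3 = 15 → (9,15,0)

9,15,0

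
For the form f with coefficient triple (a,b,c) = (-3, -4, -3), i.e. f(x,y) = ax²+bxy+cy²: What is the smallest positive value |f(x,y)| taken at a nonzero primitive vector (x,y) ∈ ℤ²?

translate: b→-2 (≡4 mod 6), so (3,4,3)→(3,-2,2)
flip: (3,-2,2)→(2,2,3)
reduced (well bottom): (2,2,3) with a≤c, −a<b≤a
well minimum |f| = |-2| = 2 (negative-definite)

2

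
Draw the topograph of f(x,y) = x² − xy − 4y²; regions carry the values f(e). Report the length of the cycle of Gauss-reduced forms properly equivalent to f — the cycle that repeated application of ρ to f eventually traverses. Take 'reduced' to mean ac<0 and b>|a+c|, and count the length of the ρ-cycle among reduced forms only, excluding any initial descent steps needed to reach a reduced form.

D = 17, ⌊√D⌋ = 4
descent: ρ → (-4,1,1)
descent: ρ → (1,3,-2)  [lands on river]
river: ρ → (-2,1,2)
river: ρ → (2,3,-1)
river: ρ → (-1,3,2)
river: ρ → (2,1,-2)
river: ρ → (-2,3,1)
ρ-cycle length = 6 (tail of 2 descent steps not counted)

6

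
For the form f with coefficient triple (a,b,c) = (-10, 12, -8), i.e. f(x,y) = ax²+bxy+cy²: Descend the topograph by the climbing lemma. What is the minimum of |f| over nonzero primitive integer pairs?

translate: b→8 (≡-12 mod 20), so (10,-12,8)→(10,8,6)
flip: (10,8,6)→(6,-8,10)
translate: b→4 (≡-8 mod 12), so (6,-8,10)→(6,4,8)
reduced (well bottom): (6,4,8) with a≤c, −a<b≤a
well minimum |f| = |-6| = 6 (negative-definite)

6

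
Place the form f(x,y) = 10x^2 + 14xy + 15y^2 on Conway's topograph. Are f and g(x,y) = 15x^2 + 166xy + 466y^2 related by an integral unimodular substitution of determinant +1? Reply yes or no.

D₁ = -404, D₂ = -404
f: translate: b→-6 (≡14 mod 20), so (10,14,15)→(10,-6,11)
f: reduced (well bottom): (10,-6,11) with a≤c, −a<b≤a
g: translate: b→-14 (≡166 mod 30), so (15,166,466)→(15,-14,10)
g: flip: (15,-14,10)→(10,14,15)
g: translate: b→-6 (≡14 mod 20), so (10,14,15)→(10,-6,11)
g: reduced (well bottom): (10,-6,11) with a≤c, −a<b≤a
reduced forms (10, -6, 11) vs (10, -6, 11) ⇒ equivalent

yes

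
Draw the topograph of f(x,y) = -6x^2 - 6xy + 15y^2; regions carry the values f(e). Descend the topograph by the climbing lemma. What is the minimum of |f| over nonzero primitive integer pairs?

descent: ρ → (15,6,-6)
descent: ρ → (-6,18,3)  [lands on river]
river: ρ → (3,18,-6)
closes: descent 2, river 2
min |a| on river = 3

3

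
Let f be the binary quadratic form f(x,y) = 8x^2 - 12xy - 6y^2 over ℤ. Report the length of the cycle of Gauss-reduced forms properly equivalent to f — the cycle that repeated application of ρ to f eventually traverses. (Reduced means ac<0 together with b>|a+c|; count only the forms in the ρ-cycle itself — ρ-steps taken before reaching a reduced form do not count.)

D = 336, ⌊√D⌋ = 18
descent: ρ → (-6,12,8)  [lands on river]
river: ρ → (8,4,-10)
river: ρ → (-10,16,2)
river: ρ → (2,16,-10)
river: ρ → (-10,4,8)
river: ρ → (8,12,-6)
ρ-cycle length = 6 (tail of 1 descent step not counted)

6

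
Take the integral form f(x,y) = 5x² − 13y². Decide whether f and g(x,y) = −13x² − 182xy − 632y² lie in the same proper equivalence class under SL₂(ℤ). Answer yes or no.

D₁ = 260, D₂ = 260
river cycle of f (length 10): (5, 10, -8), (-8, 6, 7), (7, 8, -7), (-7, 6, 8), (8, 10, -5), (-5, 10, 8), (8, 6, -7), (-7, 8, 7), (7, 6, -8), (-8, 10, 5)
river cycle of g (length 10): (5, 10, -8), (-8, 6, 7), (7, 8, -7), (-7, 6, 8), (8, 10, -5), (-5, 10, 8), (8, 6, -7), (-7, 8, 7), (7, 6, -8), (-8, 10, 5)
cycles coincide ⇒ equivalent

yes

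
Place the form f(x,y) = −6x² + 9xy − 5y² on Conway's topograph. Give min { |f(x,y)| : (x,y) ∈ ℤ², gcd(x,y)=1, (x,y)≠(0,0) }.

translate: b→3 (≡-9 mod 12), so (6,-9,5)→(6,3,2)
flip: (6,3,2)→(2,-3,6)
translate: b→1 (≡-3 mod 4), so (2,-3,6)→(2,1,5)
reduced (well bottom): (2,1,5) with a≤c, −a<b≤a
well minimum |f| = |-2| = 2 (negative-definite)

2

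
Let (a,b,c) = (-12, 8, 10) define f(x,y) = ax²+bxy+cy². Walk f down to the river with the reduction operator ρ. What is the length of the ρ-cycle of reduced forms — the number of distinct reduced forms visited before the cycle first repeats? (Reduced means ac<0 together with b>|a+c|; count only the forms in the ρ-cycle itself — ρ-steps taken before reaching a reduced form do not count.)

D = 544, ⌊√D⌋ = 23
river: ρ → (10,12,-10)
river: ρ → (-10,8,12)
river: ρ → (12,16,-6)
river: ρ → (-6,20,6)
river: ρ → (6,16,-12)
river: ρ → (-12,8,10)
ρ-cycle length = 6 (tail of 0 descent steps not counted)

6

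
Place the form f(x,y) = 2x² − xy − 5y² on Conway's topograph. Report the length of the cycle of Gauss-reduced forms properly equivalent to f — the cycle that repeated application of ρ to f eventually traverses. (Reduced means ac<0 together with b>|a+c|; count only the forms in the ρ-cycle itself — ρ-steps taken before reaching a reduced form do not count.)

D = 41, ⌊√D⌋ = 6
descent: ρ → (-5,1,2)
descent: ρ → (2,3,-4)  [lands on river]
river: ρ → (-4,5,1)
river: ρ → (1,5,-4)
river: ρ → (-4,3,2)
river: ρ → (2,5,-2)
river: ρ → (-2,3,4)
river: ρ → (4,5,-1)
river: ρ → (-1,5,4)
river: ρ → (4,3,-2)
river: ρ → (-2,5,2)
ρ-cycle length = 10 (tail of 2 descent steps not counted)

10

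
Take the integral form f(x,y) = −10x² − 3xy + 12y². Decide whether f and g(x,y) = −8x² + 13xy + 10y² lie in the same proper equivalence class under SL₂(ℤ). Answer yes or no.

D₁ = 489, D₂ = 489
river cycle of f (length 22): (12, 3, -10), (-10, 17, 5), (5, 13, -16), (-16, 19, 2), (2, 21, -6), (-6, 15, 11), (11, 7, -10), (-10, 13, 8), (8, 19, -4), (-4, 21, 3), … (12 more)
river cycle of g (length 22): (10, 7, -11), (-11, 15, 6), (6, 21, -2), (-2, 19, 16), (16, 13, -5), (-5, 17, 10), (10, 3, -12), (-12, 21, 1), (1, 21, -12), (-12, 3, 10), … (12 more)
cycles differ ⇒ inequivalent

no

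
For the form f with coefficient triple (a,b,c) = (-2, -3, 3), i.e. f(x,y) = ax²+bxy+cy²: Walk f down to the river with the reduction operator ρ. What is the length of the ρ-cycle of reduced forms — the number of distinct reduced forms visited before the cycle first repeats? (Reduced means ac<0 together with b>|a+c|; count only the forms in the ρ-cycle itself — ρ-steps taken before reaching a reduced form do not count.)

D = 33, ⌊√D⌋ = 5
descent: ρ → (3,3,-2)  [lands on river]
river: ρ → (-2,5,1)
river: ρ → (1,5,-2)
river: ρ → (-2,3,3)
ρ-cycle length = 4 (tail of 1 descent step not counted)

4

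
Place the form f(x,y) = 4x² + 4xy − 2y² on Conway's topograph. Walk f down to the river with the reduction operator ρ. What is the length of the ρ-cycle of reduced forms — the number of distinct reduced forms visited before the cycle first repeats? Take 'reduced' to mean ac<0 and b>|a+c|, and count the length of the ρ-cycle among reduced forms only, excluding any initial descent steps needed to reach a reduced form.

D = 48, ⌊√D⌋ = 6
river: ρ → (-2,4,4)
river: ρ → (4,4,-2)
ρ-cycle length = 2 (tail of 0 descent steps not counted)

2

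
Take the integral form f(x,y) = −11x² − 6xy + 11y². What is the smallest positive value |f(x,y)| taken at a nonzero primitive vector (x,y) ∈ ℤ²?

descent: ρ → (11,6,-11)  [lands on river]
river: ρ → (-11,16,6)
river: ρ → (6,20,-5)
river: ρ → (-5,20,6)
river: ρ → (6,16,-11)
river: ρ → (-11,6,11)
river: ρ → (11,16,-6)
river: ρ → (-6,20,5)
river: ρ → (5,20,-6)
river: ρ → (-6,16,11)
closes: descent 1, river 10
min |a| on river = 5

5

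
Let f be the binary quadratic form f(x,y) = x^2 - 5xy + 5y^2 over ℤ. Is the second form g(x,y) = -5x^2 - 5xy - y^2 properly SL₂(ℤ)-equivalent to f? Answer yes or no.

D₁ = 5, D₂ = 5
river cycle of f (length 2): (1, 1, -1), (-1, 1, 1)
river cycle of g (length 2): (-1, 1, 1), (1, 1, -1)
cycles coincide ⇒ equivalent

yes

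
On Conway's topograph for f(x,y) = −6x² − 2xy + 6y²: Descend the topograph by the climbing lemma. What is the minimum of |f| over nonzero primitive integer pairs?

descent: ρ → (6,2,-6)  [lands on river]
river: ρ → (-6,10,2)
river: ρ → (2,10,-6)
river: ρ → (-6,2,6)
river: ρ → (6,10,-2)
river: ρ → (-2,10,6)
closes: descent 1, river 6
min |a| on river = 2

2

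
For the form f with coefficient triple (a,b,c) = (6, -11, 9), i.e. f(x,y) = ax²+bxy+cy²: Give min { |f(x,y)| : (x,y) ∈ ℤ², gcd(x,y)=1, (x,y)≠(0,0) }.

translate: b→1 (≡-11 mod 12), so (6,-11,9)→(6,1,4)
flip: (6,1,4)→(4,-1,6)
reduced (well bottom): (4,-1,6) with a≤c, −a<b≤a
well minimum = a = 4

4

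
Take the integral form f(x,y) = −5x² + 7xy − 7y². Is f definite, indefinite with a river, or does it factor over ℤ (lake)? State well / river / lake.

D = b²−4ac = 7² − 4·(-5)·(-7) = -91
D < 0 ⇒ definite ⇒ every region one sign ⇒ single well

well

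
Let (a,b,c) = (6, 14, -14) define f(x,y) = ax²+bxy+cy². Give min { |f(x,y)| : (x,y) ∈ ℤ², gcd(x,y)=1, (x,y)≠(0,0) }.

river: ρ → (-14,14,6)
river: ρ → (6,22,-2)
river: ρ → (-2,22,6)
river: ρ → (6,14,-14)
closes: descent 0, river 4
min |a| on river = 2

2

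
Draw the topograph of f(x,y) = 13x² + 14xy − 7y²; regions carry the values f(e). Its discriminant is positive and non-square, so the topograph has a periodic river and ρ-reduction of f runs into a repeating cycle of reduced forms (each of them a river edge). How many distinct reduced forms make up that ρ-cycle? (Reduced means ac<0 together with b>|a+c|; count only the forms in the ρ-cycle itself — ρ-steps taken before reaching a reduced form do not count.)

D = 560, ⌊√D⌋ = 23
river: ρ → (-7,14,13)
river: ρ → (13,12,-8)
river: ρ → (-8,20,5)
river: ρ → (5,20,-8)
river: ρ → (-8,12,13)
river: ρ → (13,14,-7)
ρ-cycle length = 6 (tail of 0 descent steps not counted)

6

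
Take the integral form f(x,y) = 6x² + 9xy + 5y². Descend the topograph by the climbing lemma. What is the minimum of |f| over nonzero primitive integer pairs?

translate: b→-3 (≡9 mod 12), so (6,9,5)→(6,-3,2)
flip: (6,-3,2)→(2,3,6)
translate: b→-1 (≡3 mod 4), so (2,3,6)→(2,-1,5)
reduced (well bottom): (2,-1,5) with a≤c, −a<b≤a
well minimum = a = 2

2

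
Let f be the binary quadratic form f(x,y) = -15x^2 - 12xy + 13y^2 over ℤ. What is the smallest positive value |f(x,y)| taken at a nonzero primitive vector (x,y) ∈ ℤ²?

descent: ρ → (13,12,-15)  [lands on river]
river: ρ → (-15,18,10)
river: ρ → (10,22,-11)
river: ρ → (-11,22,10)
river: ρ → (10,18,-15)
river: ρ → (-15,12,13)
river: ρ → (13,14,-14)
river: ρ → (-14,14,13)
closes: descent 1, river 8
min |a| on river = 10

10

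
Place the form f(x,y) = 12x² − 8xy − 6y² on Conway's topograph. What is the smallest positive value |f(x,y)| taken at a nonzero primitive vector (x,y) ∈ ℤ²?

descent: ρ → (-6,8,12)  [lands on river]
river: ρ → (12,16,-2)
river: ρ → (-2,16,12)
river: ρ → (12,8,-6)
river: ρ → (-6,16,4)
river: ρ → (4,16,-6)
closes: descent 1, river 6
min |a| on river = 2

2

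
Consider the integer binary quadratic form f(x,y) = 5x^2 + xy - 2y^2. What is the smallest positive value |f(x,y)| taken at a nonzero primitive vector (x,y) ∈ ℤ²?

descent: ρ → (-2,3,4)  [lands on river]
river: ρ → (4,5,-1)
river: ρ → (-1,5,4)
river: ρ → (4,3,-2)
river: ρ → (-2,5,2)
river: ρ → (2,3,-4)
river: ρ → (-4,5,1)
river: ρ → (1,5,-4)
river: ρ → (-4,3,2)
river: ρ → (2,5,-2)
closes: descent 1, river 10
min |a| on river = 1

1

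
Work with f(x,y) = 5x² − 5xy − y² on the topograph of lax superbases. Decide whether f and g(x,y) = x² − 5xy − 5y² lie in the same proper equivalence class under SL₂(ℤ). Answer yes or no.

D₁ = 45, D₂ = 45
river cycle of f (length 2): (-1, 5, 5), (5, 5, -1)
river cycle of g (length 2): (-5, 5, 1), (1, 5, -5)
cycles differ ⇒ inequivalent

no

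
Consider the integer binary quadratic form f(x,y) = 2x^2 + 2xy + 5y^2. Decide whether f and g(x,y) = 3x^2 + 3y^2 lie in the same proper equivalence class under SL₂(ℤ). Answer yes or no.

D₁ = -36, D₂ = -36
f: reduced (well bottom): (2,2,5) with a≤c, −a<b≤a
g: reduced (well bottom): (3,0,3) with a≤c, −a<b≤a
reduced forms (2, 2, 5) vs (3, 0, 3) ⇒ inequivalent

no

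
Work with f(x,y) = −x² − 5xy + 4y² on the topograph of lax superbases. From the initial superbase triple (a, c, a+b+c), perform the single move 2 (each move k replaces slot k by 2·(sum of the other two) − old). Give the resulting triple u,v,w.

start (-1,4,-2) = (f(1,0),f(0,1),f(1,1))
replace slot 2: 2·((-1)+(-2)) − 4 = -10 → (-1,-10,-2)

-1,-10,-2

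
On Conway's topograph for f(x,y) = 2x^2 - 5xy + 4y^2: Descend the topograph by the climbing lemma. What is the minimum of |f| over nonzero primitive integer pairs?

translate: b→-1 (≡-5 mod 4), so (2,-5,4)→(2,-1,1)
flip: (2,-1,1)→(1,1,2)
reduced (well bottom): (1,1,2) with a≤c, −a<b≤a
well minimum = a = 1

1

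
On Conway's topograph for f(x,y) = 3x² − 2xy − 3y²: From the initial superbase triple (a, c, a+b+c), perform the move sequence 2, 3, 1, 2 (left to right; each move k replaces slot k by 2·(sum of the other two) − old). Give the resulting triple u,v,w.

start (3,-3,-2) = (f(1,0),f(0,1),f(1,1))
replace slot 2: 2·(3+(-2)) − (-3) = 5 → (3,5,-2)
replace slot 3: 2·(3+5) − (-2) = 18 → (3,5,18)
replace slot 1: 2·(5+18) − 3 = 43 → (43,5,18)
replace slot 2: 2·(43+18) − 5 = 117 → (43,117,18)

43,117,18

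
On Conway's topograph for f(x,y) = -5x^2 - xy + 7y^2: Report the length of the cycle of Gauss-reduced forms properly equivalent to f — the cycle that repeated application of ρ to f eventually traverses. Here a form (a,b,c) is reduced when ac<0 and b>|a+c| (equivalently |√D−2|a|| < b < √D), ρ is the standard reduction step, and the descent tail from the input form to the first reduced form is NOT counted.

D = 141, ⌊√D⌋ = 11
descent: ρ → (7,1,-5)
descent: ρ → (-5,9,3)  [lands on river]
river: ρ → (3,9,-5)
river: ρ → (-5,11,1)
river: ρ → (1,11,-5)
ρ-cycle length = 4 (tail of 2 descent steps not counted)

4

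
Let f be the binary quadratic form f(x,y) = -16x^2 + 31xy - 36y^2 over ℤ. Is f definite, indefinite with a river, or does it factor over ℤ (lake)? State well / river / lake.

D = b²−4ac = 31² − 4·(-16)·(-36) = -1343
D < 0 ⇒ definite ⇒ every region one sign ⇒ single well

well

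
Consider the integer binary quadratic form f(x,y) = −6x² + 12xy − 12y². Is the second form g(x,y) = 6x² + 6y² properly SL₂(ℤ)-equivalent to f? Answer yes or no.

D₁ = -144, D₂ = -144
f is negative-definite; reduce −f:
−f: translate: b→0 (≡-12 mod 12), so (6,-12,12)→(6,0,6)
−f: reduced (well bottom): (6,0,6) with a≤c, −a<b≤a
flip sign back: reduced form of f is (-6,0,-6)
g: reduced (well bottom): (6,0,6) with a≤c, −a<b≤a
reduced forms (-6, 0, -6) vs (6, 0, 6) ⇒ inequivalent

no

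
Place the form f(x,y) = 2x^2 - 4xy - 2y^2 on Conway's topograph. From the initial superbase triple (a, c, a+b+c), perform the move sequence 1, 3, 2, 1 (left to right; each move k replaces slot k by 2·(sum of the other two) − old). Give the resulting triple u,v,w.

start (2,-2,-4) = (f(1,0),f(0,1),f(1,1))
replace slot 1: 2·((-2)+(-4)) − 2 = -14 → (-14,-2,-4)
replace slot 3: 2·((-14)+(-2)) − (-4) = -28 → (-14,-2,-28)
replace slot 2: 2·((-14)+(-28)) − (-2) = -82 → (-14,-82,-28)
replace slot 1: 2·((-82)+(-28)) − (-14) = -206 → (-206,-82,-28)

-206,-82,-28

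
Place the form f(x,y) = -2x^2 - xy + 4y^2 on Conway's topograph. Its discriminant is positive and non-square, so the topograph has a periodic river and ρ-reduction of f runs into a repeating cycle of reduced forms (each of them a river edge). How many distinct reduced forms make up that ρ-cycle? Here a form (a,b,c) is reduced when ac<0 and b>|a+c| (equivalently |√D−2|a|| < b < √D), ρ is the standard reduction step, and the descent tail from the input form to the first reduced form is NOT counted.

D = 33, ⌊√D⌋ = 5
descent: ρ → (4,1,-2)
descent: ρ → (-2,3,3)  [lands on river]
river: ρ → (3,3,-2)
river: ρ → (-2,5,1)
river: ρ → (1,5,-2)
ρ-cycle length = 4 (tail of 2 descent steps not counted)

4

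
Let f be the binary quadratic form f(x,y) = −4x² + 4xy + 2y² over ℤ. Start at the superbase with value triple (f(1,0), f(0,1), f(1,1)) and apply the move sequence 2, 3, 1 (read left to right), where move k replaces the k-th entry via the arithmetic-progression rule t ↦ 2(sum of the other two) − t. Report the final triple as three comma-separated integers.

start (-4,2,2) = (f(1,0),f(0,1),f(1,1))
replace slot 2: 2·((-4)+2) − 2 = -6 → (-4,-6,2)
replace slot 3: 2·((-4)+(-6)) − 2 = -22 → (-4,-6,-22)
replace slot 1: 2·((-6)+(-22)) − (-4) = -52 → (-52,-6,-22)

-52,-6,-22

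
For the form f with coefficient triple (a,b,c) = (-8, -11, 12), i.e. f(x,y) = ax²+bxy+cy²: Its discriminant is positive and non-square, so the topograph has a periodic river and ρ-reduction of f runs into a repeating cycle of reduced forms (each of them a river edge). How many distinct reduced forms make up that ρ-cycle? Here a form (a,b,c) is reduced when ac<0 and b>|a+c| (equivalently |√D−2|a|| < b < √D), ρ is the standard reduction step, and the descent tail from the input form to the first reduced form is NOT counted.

D = 505, ⌊√D⌋ = 22
descent: ρ → (12,11,-8)  [lands on river]
river: ρ → (-8,21,2)
river: ρ → (2,19,-18)
river: ρ → (-18,17,3)
river: ρ → (3,19,-12)
river: ρ → (-12,5,10)
river: ρ → (10,15,-7)
river: ρ → (-7,13,12)
ρ-cycle length = 8 (tail of 1 descent step not counted)

8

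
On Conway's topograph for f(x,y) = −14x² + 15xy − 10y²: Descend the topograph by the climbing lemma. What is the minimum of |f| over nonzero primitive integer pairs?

translate: b→13 (≡-15 mod 28), so (14,-15,10)→(14,13,9)
flip: (14,13,9)→(9,-13,14)
translate: b→5 (≡-13 mod 18), so (9,-13,14)→(9,5,10)
reduced (well bottom): (9,5,10) with a≤c, −a<b≤a
well minimum |f| = |-9| = 9 (negative-definite)

9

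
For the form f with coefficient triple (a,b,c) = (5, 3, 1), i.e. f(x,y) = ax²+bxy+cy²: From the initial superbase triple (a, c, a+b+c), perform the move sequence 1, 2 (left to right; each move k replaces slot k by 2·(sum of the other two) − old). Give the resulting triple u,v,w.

start (5,1,9) = (f(1,0),f(0,1),f(1,1))
replace slot 1: 2·(1+9) − 5 = 15 → (15,1,9)
replace slot 2: 2·(15+9) − 1 = 47 → (15,47,9)

15,47,9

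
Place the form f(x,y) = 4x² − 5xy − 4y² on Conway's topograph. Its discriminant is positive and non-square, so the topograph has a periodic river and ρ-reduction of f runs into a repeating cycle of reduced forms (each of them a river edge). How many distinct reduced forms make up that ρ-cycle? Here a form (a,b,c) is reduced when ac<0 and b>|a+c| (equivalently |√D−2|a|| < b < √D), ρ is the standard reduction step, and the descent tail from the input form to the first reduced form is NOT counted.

D = 89, ⌊√D⌋ = 9
descent: ρ → (-4,5,4)  [lands on river]
river: ρ → (4,3,-5)
river: ρ → (-5,7,2)
river: ρ → (2,9,-1)
river: ρ → (-1,9,2)
river: ρ → (2,7,-5)
river: ρ → (-5,3,4)
river: ρ → (4,5,-4)
river: ρ → (-4,3,5)
river: ρ → (5,7,-2)
river: ρ → (-2,9,1)
river: ρ → (1,9,-2)
river: ρ → (-2,7,5)
river: ρ → (5,3,-4)
ρ-cycle length = 14 (tail of 1 descent step not counted)

14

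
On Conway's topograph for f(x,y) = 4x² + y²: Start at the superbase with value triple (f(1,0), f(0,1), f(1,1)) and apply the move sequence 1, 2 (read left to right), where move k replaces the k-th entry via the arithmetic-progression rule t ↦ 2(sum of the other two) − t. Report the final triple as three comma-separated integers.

start (4,1,5) = (f(1,0),f(0,1),f(1,1))
replace slot 1: 2·(1+5) − 4 = 8 → (8,1,5)
replace slot 2: 2·(8+5) − 1 = 25 → (8,25,5)

8,25,5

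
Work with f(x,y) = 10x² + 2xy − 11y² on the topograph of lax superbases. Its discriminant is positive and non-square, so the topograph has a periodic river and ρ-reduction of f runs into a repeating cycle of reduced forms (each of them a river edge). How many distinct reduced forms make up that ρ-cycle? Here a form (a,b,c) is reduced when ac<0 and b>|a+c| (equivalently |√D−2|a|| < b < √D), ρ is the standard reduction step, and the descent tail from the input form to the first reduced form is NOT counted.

D = 444, ⌊√D⌋ = 21
river: ρ → (-11,20,1)
river: ρ → (1,20,-11)
river: ρ → (-11,2,10)
river: ρ → (10,18,-3)
river: ρ → (-3,18,10)
river: ρ → (10,2,-11)
ρ-cycle length = 6 (tail of 0 descent steps not counted)

6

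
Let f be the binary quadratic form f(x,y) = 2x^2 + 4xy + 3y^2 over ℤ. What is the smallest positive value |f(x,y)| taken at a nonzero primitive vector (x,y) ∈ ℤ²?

translate: b→0 (≡4 mod 4), so (2,4,3)→(2,0,1)
flip: (2,0,1)→(1,0,2)
reduced (well bottom): (1,0,2) with a≤c, −a<b≤a
well minimum = a = 1

1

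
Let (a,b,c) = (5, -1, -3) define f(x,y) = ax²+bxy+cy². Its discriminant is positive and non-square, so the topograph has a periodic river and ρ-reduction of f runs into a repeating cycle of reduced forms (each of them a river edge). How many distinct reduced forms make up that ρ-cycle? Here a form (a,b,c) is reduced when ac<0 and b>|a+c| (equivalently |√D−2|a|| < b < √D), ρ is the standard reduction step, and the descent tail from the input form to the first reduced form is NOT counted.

D = 61, ⌊√D⌋ = 7
descent: ρ → (-3,7,1)  [lands on river]
river: ρ → (1,7,-3)
river: ρ → (-3,5,3)
river: ρ → (3,7,-1)
river: ρ → (-1,7,3)
river: ρ → (3,5,-3)
ρ-cycle length = 6 (tail of 1 descent step not counted)

6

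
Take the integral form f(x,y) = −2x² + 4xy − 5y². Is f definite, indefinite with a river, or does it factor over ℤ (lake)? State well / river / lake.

D = b²−4ac = 4² − 4·(-2)·(-5) = -24
D < 0 ⇒ definite ⇒ every region one sign ⇒ single well

well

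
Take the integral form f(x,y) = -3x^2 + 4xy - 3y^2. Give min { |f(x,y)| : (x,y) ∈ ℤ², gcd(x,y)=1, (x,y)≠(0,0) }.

translate: b→2 (≡-4 mod 6), so (3,-4,3)→(3,2,2)
flip: (3,2,2)→(2,-2,3)
translate: b→2 (≡-2 mod 4), so (2,-2,3)→(2,2,3)
reduced (well bottom): (2,2,3) with a≤c, −a<b≤a
well minimum |f| = |-2| = 2 (negative-definite)

2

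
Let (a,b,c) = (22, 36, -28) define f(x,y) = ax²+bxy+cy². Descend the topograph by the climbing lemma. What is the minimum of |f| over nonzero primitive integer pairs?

river: ρ → (-28,20,30)
river: ρ → (30,40,-18)
river: ρ → (-18,32,38)
river: ρ → (38,44,-12)
river: ρ → (-12,52,22)
river: ρ → (22,36,-28)
closes: descent 0, river 6
min |a| on river = 12

12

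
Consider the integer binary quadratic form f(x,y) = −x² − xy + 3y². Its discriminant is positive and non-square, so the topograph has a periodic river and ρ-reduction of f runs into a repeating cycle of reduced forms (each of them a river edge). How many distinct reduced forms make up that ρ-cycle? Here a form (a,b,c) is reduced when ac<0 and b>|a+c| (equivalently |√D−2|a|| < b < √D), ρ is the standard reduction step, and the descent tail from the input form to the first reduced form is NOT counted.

D = 13, ⌊√D⌋ = 3
descent: ρ → (3,1,-1)
descent: ρ → (-1,3,1)  [lands on river]
river: ρ → (1,3,-1)
ρ-cycle length = 2 (tail of 2 descent steps not counted)

2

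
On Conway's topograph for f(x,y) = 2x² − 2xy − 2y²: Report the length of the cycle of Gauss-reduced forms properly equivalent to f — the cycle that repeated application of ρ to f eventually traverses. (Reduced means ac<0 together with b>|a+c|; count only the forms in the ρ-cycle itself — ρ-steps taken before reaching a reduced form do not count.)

D = 20, ⌊√D⌋ = 4
descent: ρ → (-2,2,2)  [lands on river]
river: ρ → (2,2,-2)
ρ-cycle length = 2 (tail of 1 descent step not counted)

2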